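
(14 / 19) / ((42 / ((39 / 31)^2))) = 507 / 18259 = 0.03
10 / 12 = 5 / 6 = 0.83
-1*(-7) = 7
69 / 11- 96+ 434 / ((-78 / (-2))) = -33719 / 429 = -78.60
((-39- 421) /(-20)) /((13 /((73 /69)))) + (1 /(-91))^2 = 46504 /24843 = 1.87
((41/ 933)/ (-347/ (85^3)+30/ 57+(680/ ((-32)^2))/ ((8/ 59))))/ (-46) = -244942528000/ 1390517221584387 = -0.00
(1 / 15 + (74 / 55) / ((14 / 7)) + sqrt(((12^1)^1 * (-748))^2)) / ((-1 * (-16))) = 740581 / 1320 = 561.05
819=819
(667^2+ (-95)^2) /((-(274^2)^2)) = -226957 /2818202888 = -0.00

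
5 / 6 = 0.83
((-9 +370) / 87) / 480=361 / 41760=0.01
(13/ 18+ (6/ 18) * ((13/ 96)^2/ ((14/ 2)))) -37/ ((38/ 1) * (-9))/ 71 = 189183629/ 261080064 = 0.72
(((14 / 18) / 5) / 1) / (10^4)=0.00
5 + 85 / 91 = 540 / 91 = 5.93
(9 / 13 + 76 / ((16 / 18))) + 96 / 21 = 16519 / 182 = 90.76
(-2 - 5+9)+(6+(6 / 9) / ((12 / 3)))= 49 / 6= 8.17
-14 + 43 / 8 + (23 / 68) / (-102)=-29923 / 3468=-8.63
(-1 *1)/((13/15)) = -15/13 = -1.15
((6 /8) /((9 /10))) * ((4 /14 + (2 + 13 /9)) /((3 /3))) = 1175 /378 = 3.11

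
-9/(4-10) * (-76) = -114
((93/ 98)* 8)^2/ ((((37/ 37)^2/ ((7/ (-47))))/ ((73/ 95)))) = -10102032/ 1531495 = -6.60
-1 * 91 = -91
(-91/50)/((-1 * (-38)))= -91/1900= -0.05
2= 2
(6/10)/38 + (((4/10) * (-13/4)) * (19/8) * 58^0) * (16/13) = -719/190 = -3.78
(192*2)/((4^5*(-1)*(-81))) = 1/216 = 0.00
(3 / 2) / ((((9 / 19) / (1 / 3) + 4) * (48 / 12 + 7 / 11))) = 209 / 3502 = 0.06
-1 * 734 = -734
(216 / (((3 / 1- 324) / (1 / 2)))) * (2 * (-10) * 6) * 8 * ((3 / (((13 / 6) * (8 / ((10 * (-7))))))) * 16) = -87091200 / 1391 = -62610.50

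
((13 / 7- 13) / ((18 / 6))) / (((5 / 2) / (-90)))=936 / 7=133.71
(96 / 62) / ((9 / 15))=80 / 31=2.58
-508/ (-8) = 127/ 2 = 63.50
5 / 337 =0.01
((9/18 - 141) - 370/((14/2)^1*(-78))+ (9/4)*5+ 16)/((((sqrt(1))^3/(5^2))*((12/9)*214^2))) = -3073225/66678976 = -0.05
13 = 13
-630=-630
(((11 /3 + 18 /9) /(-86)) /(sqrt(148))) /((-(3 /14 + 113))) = 0.00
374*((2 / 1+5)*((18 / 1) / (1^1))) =47124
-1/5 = -0.20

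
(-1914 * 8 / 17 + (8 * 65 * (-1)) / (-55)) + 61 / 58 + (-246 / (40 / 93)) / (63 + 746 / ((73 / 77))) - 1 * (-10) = -5927362484331 / 6728966860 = -880.87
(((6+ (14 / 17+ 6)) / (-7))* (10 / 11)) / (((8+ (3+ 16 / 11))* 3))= -2180 / 48909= -0.04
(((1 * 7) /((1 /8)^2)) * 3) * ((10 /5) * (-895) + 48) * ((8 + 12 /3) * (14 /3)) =-131109888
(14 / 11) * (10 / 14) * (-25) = -250 / 11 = -22.73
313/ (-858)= -313/ 858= -0.36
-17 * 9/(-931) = 153/931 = 0.16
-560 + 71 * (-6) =-986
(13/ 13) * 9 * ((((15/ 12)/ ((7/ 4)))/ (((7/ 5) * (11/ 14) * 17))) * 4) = 1800/ 1309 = 1.38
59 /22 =2.68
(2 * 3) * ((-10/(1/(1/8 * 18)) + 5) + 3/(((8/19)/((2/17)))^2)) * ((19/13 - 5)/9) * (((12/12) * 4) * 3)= 1836251/3757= 488.75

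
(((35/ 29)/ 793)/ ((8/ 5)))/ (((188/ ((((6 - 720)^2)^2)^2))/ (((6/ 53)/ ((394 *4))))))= 277035247258761867961050/ 11285248819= 24548439445335.18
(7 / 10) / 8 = 7 / 80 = 0.09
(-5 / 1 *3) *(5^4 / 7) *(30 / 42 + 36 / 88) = -1621875 / 1078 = -1504.52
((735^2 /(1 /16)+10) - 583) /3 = 2881009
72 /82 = 36 /41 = 0.88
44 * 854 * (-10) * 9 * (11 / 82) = -18600120 / 41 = -453661.46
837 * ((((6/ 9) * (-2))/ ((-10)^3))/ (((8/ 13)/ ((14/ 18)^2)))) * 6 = 6.58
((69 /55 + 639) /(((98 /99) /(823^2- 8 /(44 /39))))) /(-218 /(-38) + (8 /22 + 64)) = 3204580927311 /512785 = 6249365.58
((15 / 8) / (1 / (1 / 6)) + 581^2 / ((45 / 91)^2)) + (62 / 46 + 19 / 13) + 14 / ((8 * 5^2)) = 13372950116051 / 9687600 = 1380419.31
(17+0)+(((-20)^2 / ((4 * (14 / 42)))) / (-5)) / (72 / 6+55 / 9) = 2231 / 163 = 13.69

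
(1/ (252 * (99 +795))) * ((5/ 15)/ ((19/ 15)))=5/ 4280472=0.00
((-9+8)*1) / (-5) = 1 / 5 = 0.20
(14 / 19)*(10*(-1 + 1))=0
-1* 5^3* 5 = -625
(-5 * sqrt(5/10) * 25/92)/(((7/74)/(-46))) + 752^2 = 4625 * sqrt(2)/14 + 565504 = 565971.20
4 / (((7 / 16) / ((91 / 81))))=832 / 81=10.27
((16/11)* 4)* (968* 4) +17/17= 22529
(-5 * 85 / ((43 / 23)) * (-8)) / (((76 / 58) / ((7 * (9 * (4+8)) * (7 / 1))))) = 6000598800 / 817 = 7344674.17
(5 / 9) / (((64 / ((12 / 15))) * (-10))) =-1 / 1440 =-0.00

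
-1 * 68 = -68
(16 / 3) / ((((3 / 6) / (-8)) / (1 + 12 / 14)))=-3328 / 21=-158.48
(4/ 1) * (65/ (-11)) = -260/ 11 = -23.64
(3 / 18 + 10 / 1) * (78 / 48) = 793 / 48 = 16.52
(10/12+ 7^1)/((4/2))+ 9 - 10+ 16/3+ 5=53/4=13.25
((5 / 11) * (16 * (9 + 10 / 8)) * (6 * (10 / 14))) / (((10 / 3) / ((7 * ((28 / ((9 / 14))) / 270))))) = 32144 / 297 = 108.23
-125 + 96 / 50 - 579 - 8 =-710.08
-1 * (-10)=10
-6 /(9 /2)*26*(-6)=208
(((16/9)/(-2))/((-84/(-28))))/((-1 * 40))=1/135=0.01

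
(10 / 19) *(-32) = -320 / 19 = -16.84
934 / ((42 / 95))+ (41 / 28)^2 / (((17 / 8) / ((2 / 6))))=2112.96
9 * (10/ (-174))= -15/ 29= -0.52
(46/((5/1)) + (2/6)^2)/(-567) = -419/25515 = -0.02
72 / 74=36 / 37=0.97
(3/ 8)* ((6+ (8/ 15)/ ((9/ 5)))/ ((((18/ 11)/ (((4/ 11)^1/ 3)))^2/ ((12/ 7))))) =340/ 15309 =0.02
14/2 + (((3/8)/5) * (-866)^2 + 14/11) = 6188047/110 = 56254.97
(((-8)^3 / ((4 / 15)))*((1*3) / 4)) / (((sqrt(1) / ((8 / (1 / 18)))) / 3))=-622080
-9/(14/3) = -1.93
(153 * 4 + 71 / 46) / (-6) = -28223 / 276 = -102.26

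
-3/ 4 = -0.75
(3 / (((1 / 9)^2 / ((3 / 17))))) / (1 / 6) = 257.29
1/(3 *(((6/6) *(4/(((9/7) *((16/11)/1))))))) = 12/77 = 0.16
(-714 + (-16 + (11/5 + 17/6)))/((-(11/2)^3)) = 86996/19965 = 4.36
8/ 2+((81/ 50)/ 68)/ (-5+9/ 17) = 60719/ 15200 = 3.99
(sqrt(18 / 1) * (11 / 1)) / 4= 33 * sqrt(2) / 4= 11.67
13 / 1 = 13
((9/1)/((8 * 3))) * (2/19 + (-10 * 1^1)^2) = 2853/76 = 37.54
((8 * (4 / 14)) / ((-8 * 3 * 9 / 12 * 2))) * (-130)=520 / 63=8.25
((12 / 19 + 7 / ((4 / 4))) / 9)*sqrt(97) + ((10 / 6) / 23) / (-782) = -5 / 53958 + 145*sqrt(97) / 171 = 8.35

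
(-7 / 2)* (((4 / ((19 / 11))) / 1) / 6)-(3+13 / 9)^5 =-1947115591 / 1121931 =-1735.50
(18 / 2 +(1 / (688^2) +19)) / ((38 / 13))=172297229 / 17987072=9.58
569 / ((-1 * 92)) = -6.18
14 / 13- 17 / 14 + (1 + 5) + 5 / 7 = 6.58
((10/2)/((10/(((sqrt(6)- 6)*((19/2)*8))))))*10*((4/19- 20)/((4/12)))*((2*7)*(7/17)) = 13265280/17- 2210880*sqrt(6)/17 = 461750.12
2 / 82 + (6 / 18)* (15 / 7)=212 / 287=0.74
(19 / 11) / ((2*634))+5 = 69759 / 13948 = 5.00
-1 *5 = -5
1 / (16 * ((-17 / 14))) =-7 / 136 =-0.05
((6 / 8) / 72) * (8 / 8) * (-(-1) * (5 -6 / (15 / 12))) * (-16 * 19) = -19 / 30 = -0.63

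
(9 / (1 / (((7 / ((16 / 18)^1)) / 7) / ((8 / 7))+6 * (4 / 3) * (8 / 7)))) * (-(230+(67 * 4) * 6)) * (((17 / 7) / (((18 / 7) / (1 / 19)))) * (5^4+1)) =-22185925463 / 4256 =-5212858.43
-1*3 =-3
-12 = -12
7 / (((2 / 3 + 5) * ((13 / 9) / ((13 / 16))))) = 189 / 272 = 0.69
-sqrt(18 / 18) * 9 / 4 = -9 / 4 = -2.25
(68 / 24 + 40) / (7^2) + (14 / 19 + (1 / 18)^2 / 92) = 44707963 / 27751248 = 1.61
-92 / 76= -23 / 19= -1.21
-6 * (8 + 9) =-102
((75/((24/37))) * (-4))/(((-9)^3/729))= 925/2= 462.50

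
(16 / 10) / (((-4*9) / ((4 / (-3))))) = 8 / 135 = 0.06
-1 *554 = -554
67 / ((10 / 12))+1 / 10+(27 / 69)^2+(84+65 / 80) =1400501 / 8464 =165.47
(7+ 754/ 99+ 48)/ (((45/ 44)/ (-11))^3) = -63894729536/ 820125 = -77908.53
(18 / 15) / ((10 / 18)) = 54 / 25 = 2.16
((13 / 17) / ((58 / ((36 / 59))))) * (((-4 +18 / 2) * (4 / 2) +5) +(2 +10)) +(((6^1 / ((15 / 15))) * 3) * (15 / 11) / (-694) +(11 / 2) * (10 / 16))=6429404321 / 1776401264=3.62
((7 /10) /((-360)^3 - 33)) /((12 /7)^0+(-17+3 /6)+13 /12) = 14 /13452489515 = 0.00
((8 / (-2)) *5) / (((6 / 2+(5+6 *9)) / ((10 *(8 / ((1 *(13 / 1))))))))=-800 / 403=-1.99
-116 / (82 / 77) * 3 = -13398 / 41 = -326.78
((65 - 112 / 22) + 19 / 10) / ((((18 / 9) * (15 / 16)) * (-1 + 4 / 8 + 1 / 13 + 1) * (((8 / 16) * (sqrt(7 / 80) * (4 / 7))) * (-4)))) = -353548 * sqrt(35) / 12375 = -169.02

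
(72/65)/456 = 3/1235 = 0.00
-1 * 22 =-22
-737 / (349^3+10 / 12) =-4422 / 255051299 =-0.00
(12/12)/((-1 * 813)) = -1/813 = -0.00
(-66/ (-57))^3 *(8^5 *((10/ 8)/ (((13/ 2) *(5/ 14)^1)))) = 2442395648/ 89167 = 27391.25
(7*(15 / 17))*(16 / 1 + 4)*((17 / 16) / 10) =105 / 8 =13.12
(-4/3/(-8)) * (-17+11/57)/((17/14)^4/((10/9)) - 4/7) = -384160/189981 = -2.02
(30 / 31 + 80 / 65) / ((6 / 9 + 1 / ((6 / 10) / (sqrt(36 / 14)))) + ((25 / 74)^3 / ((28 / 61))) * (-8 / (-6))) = -49959342486755184 / 190757273013354437 + 45828389343219840 * sqrt(14) / 190757273013354437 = 0.64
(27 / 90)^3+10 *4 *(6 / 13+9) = 4920351 / 13000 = 378.49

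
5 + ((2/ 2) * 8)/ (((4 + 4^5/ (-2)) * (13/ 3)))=8249/ 1651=5.00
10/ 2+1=6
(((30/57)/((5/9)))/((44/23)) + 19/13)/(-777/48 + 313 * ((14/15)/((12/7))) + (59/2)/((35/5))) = 26795160/2169597859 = 0.01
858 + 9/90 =8581/10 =858.10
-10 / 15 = -0.67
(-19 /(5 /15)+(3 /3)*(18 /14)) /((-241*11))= 390 /18557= 0.02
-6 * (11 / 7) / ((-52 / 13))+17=271 / 14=19.36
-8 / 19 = -0.42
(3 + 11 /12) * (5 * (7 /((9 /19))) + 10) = 35485 /108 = 328.56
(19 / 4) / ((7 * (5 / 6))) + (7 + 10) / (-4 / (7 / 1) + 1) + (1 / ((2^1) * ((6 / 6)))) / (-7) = 4243 / 105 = 40.41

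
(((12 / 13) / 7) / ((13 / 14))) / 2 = 12 / 169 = 0.07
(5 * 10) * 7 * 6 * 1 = 2100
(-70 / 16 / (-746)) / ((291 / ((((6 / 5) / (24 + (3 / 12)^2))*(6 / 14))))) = 6 / 13929685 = 0.00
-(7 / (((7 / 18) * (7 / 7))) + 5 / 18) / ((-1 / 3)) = 329 / 6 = 54.83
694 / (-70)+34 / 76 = -12591 / 1330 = -9.47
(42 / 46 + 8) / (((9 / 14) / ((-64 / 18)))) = -91840 / 1863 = -49.30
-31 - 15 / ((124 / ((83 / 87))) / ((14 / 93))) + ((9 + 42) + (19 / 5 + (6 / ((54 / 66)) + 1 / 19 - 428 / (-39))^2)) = 18407903092219 / 51007794630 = 360.88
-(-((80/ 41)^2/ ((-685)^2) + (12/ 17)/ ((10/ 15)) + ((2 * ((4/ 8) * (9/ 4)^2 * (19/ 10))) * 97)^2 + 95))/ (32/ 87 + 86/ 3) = 346676493535313492853/ 11561383996057600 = 29985.73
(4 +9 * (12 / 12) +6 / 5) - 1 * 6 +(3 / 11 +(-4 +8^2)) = 3766 / 55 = 68.47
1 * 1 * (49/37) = 49/37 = 1.32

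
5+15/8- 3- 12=-8.12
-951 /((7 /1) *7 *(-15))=1.29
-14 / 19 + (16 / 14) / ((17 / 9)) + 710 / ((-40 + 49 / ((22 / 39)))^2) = 0.19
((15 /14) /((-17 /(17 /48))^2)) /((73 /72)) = 15 /32704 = 0.00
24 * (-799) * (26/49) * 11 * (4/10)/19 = -10968672/4655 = -2356.32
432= 432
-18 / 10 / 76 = -9 / 380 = -0.02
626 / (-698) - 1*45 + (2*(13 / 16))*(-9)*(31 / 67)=-9851471 / 187064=-52.66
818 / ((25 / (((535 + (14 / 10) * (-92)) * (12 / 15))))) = 10632.69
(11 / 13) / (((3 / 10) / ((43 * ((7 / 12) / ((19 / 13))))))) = 48.41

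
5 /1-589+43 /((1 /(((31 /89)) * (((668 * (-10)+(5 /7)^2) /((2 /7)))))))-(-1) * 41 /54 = -5899647865 /16821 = -350731.10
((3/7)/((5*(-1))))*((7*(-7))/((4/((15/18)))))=0.88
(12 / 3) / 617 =4 / 617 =0.01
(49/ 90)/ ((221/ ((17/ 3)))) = 49/ 3510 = 0.01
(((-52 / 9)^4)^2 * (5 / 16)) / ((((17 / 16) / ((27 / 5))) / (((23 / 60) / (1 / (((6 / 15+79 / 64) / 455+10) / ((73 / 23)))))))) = 12377030195650774784 / 5193706462875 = 2383082.35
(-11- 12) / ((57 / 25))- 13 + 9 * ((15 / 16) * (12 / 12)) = -13361 / 912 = -14.65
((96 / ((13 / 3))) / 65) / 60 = 0.01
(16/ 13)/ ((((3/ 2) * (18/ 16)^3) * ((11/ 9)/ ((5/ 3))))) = 81920/ 104247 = 0.79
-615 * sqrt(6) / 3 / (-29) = 205 * sqrt(6) / 29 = 17.32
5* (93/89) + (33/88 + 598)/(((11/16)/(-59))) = -50267959/979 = -51346.23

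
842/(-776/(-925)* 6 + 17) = 778850/20381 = 38.21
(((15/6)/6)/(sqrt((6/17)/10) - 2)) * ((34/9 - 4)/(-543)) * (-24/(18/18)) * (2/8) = 0.00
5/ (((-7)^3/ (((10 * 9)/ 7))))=-450/ 2401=-0.19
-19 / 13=-1.46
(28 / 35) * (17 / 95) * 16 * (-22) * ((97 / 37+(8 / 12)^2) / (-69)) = 24438656 / 10914075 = 2.24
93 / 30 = 31 / 10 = 3.10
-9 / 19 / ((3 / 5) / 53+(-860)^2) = -2385 / 3723886057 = -0.00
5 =5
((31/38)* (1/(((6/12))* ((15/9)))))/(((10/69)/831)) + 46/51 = 272002577/48450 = 5614.09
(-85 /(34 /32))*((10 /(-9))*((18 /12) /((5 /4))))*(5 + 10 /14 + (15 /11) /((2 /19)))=460000 /231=1991.34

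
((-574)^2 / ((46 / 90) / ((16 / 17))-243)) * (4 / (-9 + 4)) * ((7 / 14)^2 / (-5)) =-47444544 / 872845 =-54.36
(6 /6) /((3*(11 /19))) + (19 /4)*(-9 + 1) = -1235 /33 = -37.42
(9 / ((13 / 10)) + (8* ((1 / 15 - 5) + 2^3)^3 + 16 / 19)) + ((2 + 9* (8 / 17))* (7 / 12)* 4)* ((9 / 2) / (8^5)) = 110748777741041 / 464375808000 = 238.49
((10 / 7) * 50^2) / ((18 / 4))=50000 / 63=793.65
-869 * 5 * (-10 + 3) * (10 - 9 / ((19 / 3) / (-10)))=13990900 / 19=736363.16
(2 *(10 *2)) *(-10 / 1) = -400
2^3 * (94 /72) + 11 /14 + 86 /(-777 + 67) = 496907 /44730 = 11.11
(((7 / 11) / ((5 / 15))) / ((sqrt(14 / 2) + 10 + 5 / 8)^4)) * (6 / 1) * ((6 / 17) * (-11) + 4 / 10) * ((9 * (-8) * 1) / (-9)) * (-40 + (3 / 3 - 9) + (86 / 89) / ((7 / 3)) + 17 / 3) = 109157175057832214528 / 58510027921224517605 - 373172119904714752 * sqrt(7) / 688353269661464913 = 0.43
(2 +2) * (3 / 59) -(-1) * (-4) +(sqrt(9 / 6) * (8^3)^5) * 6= 258551275613578.38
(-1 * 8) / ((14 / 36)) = -144 / 7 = -20.57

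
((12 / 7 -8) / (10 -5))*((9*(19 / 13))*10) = -15048 / 91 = -165.36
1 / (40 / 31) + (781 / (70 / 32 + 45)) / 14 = 82751 / 42280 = 1.96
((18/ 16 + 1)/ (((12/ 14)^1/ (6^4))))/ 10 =3213/ 10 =321.30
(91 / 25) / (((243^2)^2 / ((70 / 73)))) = 1274 / 1272676306365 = 0.00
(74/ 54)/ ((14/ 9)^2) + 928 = 181999/ 196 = 928.57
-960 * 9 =-8640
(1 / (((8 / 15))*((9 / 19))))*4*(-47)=-4465 / 6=-744.17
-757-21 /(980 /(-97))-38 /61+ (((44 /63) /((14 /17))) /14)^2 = -8783972338903 /11626074180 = -755.54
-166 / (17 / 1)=-166 / 17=-9.76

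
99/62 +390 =24279/62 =391.60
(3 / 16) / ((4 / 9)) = 27 / 64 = 0.42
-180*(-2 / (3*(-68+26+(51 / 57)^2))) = -43320 / 14873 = -2.91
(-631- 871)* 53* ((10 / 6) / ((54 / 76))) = -15125140 / 81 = -186730.12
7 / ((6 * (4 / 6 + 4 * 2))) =7 / 52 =0.13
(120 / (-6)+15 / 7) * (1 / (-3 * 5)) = 25 / 21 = 1.19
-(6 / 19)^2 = -0.10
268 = 268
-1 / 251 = -0.00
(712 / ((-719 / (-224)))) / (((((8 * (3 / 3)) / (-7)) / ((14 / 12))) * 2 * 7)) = -16.17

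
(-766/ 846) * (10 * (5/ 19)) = -19150/ 8037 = -2.38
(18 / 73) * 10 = 180 / 73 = 2.47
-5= -5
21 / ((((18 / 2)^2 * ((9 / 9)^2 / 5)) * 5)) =7 / 27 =0.26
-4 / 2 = -2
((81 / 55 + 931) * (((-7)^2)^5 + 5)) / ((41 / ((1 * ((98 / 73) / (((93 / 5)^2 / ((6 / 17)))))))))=4732428453037040 / 537863051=8798575.11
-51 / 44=-1.16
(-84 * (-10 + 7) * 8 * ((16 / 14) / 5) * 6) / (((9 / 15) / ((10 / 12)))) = 3840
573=573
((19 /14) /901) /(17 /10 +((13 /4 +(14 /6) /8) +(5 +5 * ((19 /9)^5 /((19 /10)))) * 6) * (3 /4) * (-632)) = -1246590 /272887787604607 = -0.00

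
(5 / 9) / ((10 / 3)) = 1 / 6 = 0.17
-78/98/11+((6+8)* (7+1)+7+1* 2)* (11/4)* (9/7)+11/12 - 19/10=3450401/8085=426.77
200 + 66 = 266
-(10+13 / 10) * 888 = -50172 / 5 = -10034.40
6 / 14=3 / 7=0.43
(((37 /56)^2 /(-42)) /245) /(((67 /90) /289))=-1186923 /72068416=-0.02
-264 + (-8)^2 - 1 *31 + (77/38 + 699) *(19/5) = 24329/10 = 2432.90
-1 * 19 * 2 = -38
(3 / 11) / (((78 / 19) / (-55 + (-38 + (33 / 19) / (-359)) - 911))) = -6848317 / 102674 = -66.70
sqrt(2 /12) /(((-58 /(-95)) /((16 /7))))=1.53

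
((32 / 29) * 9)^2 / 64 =1296 / 841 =1.54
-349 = -349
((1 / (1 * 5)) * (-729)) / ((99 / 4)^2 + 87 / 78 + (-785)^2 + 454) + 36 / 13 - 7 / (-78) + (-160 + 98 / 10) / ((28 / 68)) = -6040899695309 / 16691594010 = -361.91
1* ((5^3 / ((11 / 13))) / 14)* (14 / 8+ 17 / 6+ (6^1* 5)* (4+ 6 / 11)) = 30233125 / 20328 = 1487.27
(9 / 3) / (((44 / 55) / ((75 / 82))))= 1125 / 328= 3.43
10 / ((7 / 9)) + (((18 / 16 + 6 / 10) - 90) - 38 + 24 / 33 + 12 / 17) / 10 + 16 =8572881 / 523600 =16.37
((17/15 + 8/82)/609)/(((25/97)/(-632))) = -46407128/9363375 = -4.96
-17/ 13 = -1.31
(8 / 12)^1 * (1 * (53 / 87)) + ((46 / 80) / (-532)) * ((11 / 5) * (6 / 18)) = 11256389 / 27770400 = 0.41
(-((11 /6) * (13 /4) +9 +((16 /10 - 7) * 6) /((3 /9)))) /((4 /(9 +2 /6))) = 69083 /360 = 191.90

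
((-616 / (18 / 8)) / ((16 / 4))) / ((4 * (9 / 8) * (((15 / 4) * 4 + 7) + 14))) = -308 / 729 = -0.42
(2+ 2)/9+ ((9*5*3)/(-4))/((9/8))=-29.56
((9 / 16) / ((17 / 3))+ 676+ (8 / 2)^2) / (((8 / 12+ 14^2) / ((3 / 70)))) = 242037 / 1604800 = 0.15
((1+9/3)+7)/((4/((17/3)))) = 187/12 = 15.58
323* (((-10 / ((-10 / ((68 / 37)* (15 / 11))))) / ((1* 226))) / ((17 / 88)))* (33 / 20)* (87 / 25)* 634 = 67497.24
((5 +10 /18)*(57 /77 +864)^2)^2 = 17258287736393.89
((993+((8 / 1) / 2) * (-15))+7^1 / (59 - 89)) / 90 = 27983 / 2700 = 10.36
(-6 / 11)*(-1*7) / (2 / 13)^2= 3549 / 22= 161.32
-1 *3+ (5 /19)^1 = -52 /19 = -2.74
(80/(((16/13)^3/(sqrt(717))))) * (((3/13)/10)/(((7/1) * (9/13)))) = 2197 * sqrt(717)/10752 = 5.47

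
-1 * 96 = -96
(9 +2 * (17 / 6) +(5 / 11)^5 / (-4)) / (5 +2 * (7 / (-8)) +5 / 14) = 198349207 / 48798453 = 4.06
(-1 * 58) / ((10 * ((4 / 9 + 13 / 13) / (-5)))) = 261 / 13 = 20.08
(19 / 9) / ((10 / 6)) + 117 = 1774 / 15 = 118.27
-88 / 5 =-17.60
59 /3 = 19.67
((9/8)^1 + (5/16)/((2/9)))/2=81/64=1.27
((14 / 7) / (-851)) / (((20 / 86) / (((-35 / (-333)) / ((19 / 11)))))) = -3311 / 5384277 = -0.00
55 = 55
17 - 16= 1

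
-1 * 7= -7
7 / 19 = 0.37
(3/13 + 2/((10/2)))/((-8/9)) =-369/520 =-0.71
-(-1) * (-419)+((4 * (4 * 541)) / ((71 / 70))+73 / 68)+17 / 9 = 352745375 / 43452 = 8118.05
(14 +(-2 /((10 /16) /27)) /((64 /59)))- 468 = -10673 /20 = -533.65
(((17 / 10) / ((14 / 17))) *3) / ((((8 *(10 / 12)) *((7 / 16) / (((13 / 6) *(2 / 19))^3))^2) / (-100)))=-89276659264 / 1307075711823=-0.07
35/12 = 2.92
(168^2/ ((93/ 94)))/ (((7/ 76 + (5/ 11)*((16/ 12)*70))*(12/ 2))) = 52808448/ 472223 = 111.83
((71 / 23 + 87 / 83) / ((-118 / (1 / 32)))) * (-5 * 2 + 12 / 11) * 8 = 193403 / 2477882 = 0.08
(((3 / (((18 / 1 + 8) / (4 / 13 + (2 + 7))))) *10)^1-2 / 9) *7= 111979 / 1521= 73.62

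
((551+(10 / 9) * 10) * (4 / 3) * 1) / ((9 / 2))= 40472 / 243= 166.55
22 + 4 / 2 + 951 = 975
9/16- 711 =-11367/16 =-710.44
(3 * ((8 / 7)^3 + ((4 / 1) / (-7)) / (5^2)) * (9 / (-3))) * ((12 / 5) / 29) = -1361232 / 1243375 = -1.09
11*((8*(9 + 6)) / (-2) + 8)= -572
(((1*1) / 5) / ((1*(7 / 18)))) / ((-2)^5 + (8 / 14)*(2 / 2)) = -9 / 550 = -0.02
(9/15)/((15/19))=0.76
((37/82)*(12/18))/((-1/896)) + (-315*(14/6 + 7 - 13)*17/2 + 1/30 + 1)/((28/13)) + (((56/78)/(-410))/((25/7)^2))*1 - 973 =231980253521/69956250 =3316.08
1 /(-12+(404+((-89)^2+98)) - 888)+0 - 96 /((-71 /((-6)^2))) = 25999559 /534133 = 48.68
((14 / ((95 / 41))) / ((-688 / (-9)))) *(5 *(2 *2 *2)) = 2583 / 817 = 3.16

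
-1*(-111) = 111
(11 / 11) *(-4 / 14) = -2 / 7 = -0.29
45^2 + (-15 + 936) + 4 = 2950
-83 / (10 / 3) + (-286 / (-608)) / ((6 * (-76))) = -17259403 / 693120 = -24.90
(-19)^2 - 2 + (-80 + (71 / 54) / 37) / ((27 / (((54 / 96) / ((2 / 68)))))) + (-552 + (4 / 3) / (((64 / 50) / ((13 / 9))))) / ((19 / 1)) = 249077851 / 911088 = 273.39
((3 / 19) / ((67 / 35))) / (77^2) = 15 / 1078231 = 0.00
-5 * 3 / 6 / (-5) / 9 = 1 / 18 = 0.06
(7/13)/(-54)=-7/702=-0.01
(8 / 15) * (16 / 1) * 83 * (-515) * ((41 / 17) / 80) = -2804072 / 255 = -10996.36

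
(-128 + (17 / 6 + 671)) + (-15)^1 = 3185 / 6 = 530.83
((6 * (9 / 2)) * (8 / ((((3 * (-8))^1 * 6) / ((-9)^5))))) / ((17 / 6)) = 531441 / 17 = 31261.24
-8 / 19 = -0.42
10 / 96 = 5 / 48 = 0.10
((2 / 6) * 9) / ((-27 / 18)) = -2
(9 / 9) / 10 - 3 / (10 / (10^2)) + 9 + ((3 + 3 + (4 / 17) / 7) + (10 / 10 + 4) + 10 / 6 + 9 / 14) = -1927 / 255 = -7.56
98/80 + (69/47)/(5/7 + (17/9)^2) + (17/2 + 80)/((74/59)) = 72.13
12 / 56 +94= 1319 / 14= 94.21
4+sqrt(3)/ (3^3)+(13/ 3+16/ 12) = sqrt(3)/ 27+29/ 3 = 9.73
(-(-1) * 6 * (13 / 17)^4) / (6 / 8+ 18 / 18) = 685464 / 584647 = 1.17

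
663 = 663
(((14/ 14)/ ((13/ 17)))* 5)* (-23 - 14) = -3145/ 13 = -241.92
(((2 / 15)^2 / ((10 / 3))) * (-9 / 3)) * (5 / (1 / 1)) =-2 / 25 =-0.08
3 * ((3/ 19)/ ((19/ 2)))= 18/ 361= 0.05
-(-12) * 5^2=300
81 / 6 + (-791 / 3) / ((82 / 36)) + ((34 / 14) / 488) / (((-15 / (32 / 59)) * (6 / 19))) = -102.26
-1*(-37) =37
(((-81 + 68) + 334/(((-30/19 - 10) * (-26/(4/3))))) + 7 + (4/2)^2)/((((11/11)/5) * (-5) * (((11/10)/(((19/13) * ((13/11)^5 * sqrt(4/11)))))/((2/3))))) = 373015448 * sqrt(11)/1929229929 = 0.64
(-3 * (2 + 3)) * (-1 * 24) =360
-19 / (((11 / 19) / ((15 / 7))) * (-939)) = 1805 / 24101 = 0.07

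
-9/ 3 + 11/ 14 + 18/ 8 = 1/ 28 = 0.04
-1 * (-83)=83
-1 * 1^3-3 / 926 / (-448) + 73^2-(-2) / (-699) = 1545005963057 / 289978752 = 5328.00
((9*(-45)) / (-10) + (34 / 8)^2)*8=937 / 2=468.50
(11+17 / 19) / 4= 2.97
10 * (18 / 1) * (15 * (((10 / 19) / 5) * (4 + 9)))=3694.74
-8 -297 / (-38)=-7 / 38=-0.18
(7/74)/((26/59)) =413/1924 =0.21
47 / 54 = 0.87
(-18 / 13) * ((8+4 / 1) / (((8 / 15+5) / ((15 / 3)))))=-16200 / 1079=-15.01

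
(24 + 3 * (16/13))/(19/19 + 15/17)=765/52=14.71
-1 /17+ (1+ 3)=67 /17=3.94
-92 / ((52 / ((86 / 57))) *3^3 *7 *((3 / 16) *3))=-31648 / 1260441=-0.03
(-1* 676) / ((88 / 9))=-1521 / 22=-69.14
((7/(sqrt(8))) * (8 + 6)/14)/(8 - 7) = 2.47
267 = 267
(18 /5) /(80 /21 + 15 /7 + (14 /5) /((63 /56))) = 1134 /2659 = 0.43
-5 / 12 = -0.42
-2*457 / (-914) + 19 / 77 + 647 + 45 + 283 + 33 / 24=602215 / 616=977.62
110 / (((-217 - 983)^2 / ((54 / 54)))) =11 / 144000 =0.00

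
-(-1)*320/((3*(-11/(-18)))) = 1920/11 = 174.55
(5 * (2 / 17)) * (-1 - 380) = -3810 / 17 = -224.12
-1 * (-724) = 724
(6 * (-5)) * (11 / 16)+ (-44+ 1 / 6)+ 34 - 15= -1091 / 24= -45.46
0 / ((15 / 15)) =0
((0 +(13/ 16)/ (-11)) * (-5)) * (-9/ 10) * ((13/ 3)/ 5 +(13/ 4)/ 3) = -4563/ 7040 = -0.65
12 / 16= 3 / 4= 0.75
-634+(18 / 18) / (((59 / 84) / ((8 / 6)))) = -37294 / 59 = -632.10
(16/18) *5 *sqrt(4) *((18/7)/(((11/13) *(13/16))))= 2560/77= 33.25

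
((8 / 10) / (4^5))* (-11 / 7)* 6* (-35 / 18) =11 / 768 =0.01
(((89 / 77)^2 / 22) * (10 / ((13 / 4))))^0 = 1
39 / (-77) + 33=2502 / 77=32.49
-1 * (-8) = 8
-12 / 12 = -1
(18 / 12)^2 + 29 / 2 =67 / 4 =16.75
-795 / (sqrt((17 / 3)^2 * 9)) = -795 / 17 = -46.76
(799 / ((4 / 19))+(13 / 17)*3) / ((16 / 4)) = 258233 / 272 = 949.39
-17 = -17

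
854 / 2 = 427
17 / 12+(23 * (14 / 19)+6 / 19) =4259 / 228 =18.68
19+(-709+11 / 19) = -13099 / 19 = -689.42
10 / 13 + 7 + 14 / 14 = 114 / 13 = 8.77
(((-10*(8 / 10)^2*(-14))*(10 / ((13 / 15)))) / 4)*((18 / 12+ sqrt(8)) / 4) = 279.68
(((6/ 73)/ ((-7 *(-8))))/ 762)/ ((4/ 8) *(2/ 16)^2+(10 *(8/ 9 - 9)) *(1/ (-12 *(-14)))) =-432/ 106533061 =-0.00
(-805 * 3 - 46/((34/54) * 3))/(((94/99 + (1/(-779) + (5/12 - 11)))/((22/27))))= 10423537256/50528777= 206.29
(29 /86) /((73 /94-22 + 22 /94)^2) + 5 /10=0.50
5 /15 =1 /3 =0.33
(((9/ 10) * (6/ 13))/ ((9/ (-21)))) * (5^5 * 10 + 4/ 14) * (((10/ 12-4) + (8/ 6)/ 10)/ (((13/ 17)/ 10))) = 78094464/ 65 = 1201453.29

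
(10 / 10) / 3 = 1 / 3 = 0.33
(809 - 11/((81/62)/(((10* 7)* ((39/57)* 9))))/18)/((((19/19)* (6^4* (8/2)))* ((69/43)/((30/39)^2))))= 1004846575/23258377584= 0.04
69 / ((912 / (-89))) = -2047 / 304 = -6.73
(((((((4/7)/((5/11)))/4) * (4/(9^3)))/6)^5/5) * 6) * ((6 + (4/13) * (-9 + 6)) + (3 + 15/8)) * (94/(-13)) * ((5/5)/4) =-696384524/16447772009598620922196875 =-0.00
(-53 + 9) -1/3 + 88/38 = -2395/57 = -42.02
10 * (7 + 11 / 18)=76.11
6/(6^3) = 1/36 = 0.03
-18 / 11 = -1.64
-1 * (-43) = 43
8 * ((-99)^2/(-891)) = -88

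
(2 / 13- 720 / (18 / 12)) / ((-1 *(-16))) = -3119 / 104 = -29.99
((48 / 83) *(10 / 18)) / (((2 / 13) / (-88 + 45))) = -22360 / 249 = -89.80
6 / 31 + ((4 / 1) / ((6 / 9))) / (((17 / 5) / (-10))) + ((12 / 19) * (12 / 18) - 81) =-981599 / 10013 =-98.03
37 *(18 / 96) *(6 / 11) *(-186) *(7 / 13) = -378.99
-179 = -179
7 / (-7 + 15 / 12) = -28 / 23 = -1.22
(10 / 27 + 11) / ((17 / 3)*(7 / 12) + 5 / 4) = 307 / 123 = 2.50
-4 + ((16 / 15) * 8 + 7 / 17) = 1261 / 255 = 4.95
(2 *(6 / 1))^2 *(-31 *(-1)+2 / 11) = 49392 / 11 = 4490.18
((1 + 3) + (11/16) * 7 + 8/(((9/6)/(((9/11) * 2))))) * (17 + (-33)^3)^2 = 248936914800/11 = 22630628618.18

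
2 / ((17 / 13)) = 26 / 17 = 1.53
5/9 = 0.56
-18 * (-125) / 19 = 2250 / 19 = 118.42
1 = 1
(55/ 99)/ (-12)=-5/ 108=-0.05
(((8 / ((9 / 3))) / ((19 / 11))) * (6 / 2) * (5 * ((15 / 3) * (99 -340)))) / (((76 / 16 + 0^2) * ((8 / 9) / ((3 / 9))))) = -795300 / 361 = -2203.05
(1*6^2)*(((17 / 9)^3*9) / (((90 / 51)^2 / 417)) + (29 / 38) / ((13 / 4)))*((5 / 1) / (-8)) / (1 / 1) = -48749359781 / 266760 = -182746.14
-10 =-10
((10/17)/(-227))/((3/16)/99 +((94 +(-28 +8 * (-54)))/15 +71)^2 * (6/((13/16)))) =-1716000/10619200664863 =-0.00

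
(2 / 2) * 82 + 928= 1010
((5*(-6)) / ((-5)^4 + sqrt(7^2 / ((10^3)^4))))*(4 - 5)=30000000 / 625000007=0.05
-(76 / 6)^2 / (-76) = 2.11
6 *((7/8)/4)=21/16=1.31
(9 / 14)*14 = 9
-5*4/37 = -20/37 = -0.54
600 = 600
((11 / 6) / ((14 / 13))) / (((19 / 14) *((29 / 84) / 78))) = 156156 / 551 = 283.40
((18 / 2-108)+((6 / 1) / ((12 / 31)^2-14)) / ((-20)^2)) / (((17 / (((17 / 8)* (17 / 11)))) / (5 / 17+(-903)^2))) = -166054211428587 / 10648000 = -15594873.35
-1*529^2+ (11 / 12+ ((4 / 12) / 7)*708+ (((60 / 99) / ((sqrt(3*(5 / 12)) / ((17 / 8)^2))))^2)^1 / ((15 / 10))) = -204761616085 / 731808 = -279802.37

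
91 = 91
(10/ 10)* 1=1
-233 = -233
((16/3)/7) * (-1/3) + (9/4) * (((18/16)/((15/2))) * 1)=421/5040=0.08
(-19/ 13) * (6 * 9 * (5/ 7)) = -5130/ 91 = -56.37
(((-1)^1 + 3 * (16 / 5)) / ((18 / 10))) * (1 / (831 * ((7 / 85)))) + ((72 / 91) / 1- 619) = -420698588 / 680589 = -618.14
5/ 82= 0.06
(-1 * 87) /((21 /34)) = -986 /7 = -140.86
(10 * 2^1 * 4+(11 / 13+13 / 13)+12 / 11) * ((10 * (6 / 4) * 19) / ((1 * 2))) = 1690050 / 143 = 11818.53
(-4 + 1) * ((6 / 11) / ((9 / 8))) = -16 / 11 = -1.45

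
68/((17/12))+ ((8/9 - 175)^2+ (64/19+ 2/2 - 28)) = 46691794/1539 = 30339.05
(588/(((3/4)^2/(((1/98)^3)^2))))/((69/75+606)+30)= 25/13493560169481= 0.00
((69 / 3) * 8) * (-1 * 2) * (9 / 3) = -1104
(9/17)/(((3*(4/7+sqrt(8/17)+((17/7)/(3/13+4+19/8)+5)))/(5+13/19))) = 44501351076/259965797771 -14985959688*sqrt(34)/4419418562107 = 0.15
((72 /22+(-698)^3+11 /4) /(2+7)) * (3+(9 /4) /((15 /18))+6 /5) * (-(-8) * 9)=-1032447619827 /55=-18771774905.95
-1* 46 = -46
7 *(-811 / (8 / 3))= -17031 / 8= -2128.88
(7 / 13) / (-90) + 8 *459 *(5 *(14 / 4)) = 75184193 / 1170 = 64259.99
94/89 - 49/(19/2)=-6936/1691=-4.10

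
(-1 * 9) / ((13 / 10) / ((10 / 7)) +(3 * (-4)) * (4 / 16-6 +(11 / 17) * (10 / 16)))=-0.14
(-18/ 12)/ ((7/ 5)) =-15/ 14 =-1.07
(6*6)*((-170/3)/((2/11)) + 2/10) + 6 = -11206.80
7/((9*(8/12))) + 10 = 67/6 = 11.17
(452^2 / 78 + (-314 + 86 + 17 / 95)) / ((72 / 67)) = 593644321 / 266760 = 2225.39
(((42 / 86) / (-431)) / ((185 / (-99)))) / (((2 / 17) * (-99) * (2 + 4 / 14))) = -0.00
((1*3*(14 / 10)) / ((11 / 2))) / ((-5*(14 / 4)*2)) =-6 / 275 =-0.02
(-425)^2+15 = 180640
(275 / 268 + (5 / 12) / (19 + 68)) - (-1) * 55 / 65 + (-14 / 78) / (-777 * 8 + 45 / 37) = 21805161965 / 11616462546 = 1.88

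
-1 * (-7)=7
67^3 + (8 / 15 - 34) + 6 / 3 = 4510973 / 15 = 300731.53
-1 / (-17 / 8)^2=-64 / 289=-0.22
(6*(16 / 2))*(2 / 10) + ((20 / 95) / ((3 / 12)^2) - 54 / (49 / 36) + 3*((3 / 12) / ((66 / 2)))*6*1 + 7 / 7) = -2618489 / 102410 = -25.57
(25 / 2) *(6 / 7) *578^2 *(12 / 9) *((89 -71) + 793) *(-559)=-15145664731600 / 7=-2163666390228.57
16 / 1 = 16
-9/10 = -0.90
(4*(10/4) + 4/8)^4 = 194481/16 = 12155.06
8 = 8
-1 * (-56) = 56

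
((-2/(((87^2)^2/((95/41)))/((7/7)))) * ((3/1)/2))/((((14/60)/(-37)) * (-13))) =-35150/23749788699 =-0.00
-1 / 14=-0.07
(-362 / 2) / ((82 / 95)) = -17195 / 82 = -209.70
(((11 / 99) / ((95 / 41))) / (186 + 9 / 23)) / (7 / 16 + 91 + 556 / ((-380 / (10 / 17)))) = 256496 / 90303704415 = 0.00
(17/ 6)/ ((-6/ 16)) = -68/ 9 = -7.56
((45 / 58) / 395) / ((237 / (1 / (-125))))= -0.00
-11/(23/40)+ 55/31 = -12375/713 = -17.36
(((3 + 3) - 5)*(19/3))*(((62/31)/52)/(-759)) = -19/59202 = -0.00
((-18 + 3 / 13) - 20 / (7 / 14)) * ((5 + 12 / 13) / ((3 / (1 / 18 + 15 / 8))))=-8037953 / 36504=-220.19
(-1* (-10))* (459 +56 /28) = 4610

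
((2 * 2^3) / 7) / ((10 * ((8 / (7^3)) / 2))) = 98 / 5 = 19.60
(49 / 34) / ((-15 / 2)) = -49 / 255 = -0.19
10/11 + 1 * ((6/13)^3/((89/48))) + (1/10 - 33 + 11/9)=-5945866393/193577670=-30.72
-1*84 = -84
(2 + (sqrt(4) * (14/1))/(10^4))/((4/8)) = 5007/1250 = 4.01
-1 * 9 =-9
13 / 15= 0.87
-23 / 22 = -1.05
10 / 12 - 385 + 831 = 2681 / 6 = 446.83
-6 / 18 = -1 / 3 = -0.33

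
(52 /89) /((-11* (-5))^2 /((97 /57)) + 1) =2522 /7677229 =0.00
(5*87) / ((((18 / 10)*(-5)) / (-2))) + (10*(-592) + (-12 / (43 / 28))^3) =-1502786458 / 238521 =-6300.44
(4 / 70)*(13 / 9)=26 / 315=0.08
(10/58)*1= 5/29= 0.17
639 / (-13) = -639 / 13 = -49.15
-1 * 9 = -9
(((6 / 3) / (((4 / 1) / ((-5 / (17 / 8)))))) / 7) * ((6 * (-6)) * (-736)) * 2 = -1059840 / 119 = -8906.22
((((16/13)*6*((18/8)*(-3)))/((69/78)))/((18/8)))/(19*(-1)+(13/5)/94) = 1.32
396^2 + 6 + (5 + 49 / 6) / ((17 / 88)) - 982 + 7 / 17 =7951337 / 51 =155908.57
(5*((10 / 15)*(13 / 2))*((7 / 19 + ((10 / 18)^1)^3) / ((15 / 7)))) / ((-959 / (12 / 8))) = -48607 / 5692761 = -0.01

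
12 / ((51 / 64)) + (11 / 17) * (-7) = 179 / 17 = 10.53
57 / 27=19 / 9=2.11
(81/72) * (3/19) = 27/152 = 0.18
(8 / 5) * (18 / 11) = 144 / 55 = 2.62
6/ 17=0.35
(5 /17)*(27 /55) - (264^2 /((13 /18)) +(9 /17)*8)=-13800393 /143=-96506.24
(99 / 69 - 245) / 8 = -2801 / 92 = -30.45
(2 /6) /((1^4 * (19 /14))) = 14 /57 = 0.25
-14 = -14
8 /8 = 1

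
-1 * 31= -31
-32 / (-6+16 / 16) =32 / 5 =6.40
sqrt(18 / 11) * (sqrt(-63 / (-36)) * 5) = 15 * sqrt(154) / 22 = 8.46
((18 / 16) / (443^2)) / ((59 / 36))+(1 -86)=-1968377389 / 23157382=-85.00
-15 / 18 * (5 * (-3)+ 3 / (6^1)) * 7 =1015 / 12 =84.58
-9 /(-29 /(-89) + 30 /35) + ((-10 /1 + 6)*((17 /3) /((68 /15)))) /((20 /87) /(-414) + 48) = -4913177319 /637079014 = -7.71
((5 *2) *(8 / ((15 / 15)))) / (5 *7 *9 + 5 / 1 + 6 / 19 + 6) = 38 / 155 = 0.25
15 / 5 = 3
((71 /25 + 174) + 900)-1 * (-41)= 27946 /25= 1117.84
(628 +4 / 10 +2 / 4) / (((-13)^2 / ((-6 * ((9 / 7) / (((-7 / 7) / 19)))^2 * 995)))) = -109786299453 / 8281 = -13257613.75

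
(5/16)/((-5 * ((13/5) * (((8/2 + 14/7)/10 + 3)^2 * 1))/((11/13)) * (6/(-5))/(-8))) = -6875/657072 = -0.01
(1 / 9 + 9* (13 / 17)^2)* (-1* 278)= -1494.00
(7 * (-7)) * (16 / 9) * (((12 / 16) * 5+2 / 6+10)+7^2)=-148372 / 27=-5495.26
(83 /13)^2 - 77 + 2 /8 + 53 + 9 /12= 3002 /169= 17.76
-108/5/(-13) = 1.66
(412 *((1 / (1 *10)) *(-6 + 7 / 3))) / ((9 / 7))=-15862 / 135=-117.50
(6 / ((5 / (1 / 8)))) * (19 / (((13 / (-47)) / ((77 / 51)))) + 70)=-22351 / 4420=-5.06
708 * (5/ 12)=295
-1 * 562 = -562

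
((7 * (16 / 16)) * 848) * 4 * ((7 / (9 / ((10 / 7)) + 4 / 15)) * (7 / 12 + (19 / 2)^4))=40616145080 / 197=206173325.28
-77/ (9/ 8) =-68.44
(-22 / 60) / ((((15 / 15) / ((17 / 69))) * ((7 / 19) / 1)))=-3553 / 14490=-0.25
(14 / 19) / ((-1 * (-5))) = 14 / 95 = 0.15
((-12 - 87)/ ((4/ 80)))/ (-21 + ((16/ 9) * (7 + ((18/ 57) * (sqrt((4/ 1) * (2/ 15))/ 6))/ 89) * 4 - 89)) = 964275840 * sqrt(30)/ 3150047153623 + 103567971261150/ 3150047153623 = 32.88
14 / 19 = 0.74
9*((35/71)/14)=45/142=0.32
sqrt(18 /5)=3 * sqrt(10) /5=1.90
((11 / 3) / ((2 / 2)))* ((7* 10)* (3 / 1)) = 770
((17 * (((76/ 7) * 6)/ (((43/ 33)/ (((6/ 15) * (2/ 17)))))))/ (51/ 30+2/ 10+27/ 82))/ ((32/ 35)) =385605/ 19651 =19.62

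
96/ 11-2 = 74/ 11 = 6.73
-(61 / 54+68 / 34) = -169 / 54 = -3.13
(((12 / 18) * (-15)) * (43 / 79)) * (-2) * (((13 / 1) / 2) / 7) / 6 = 2795 / 1659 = 1.68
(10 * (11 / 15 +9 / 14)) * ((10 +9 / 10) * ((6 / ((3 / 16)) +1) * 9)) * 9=400962.73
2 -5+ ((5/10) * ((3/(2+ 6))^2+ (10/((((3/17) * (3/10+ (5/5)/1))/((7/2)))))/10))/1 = 23455/4992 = 4.70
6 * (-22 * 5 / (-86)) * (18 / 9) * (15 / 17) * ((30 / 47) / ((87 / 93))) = 9207000 / 996353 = 9.24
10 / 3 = 3.33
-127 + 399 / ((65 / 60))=3137 / 13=241.31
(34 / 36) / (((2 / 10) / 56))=2380 / 9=264.44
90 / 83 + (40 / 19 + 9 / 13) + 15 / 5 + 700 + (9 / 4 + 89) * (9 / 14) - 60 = 705.54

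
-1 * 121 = -121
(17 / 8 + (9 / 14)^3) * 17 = 13940 / 343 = 40.64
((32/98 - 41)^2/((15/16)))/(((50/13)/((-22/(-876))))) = 11.52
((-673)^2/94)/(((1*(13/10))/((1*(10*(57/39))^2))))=81753684500/103259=791734.23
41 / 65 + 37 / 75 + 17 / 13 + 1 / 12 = 9809 / 3900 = 2.52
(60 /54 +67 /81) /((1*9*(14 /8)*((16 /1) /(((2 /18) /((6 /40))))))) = 785 /137781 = 0.01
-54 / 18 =-3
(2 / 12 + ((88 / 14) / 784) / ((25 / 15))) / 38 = 3529 / 782040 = 0.00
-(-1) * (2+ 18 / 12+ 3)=13 / 2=6.50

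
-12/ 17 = -0.71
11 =11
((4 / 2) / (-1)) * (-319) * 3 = 1914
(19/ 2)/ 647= 19/ 1294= 0.01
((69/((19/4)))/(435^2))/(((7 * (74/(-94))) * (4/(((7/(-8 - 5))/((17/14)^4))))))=41527696/48145047778425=0.00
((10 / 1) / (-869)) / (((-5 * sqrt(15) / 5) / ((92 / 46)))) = 4 * sqrt(15) / 2607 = 0.01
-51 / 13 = -3.92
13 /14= 0.93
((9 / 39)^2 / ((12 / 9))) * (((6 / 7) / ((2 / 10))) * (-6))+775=915610 / 1183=773.97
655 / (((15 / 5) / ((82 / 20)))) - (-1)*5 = 5401 / 6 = 900.17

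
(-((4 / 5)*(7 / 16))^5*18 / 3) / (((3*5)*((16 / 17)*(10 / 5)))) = -285719 / 256000000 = -0.00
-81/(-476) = 81/476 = 0.17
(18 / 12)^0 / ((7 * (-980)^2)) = 1 / 6722800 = 0.00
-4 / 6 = -0.67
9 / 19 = 0.47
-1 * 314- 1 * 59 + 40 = -333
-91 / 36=-2.53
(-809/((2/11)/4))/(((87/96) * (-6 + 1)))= 569536/145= 3927.83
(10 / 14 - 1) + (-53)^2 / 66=42.27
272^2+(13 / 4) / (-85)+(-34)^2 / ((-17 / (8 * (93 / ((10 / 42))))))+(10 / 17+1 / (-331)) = -916882267 / 6620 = -138501.85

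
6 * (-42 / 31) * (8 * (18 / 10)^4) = -13226976 / 19375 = -682.68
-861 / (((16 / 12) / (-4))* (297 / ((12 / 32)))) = 287 / 88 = 3.26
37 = 37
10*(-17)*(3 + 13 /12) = -4165 /6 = -694.17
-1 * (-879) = 879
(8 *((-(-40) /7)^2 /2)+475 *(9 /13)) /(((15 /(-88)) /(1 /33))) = -468280 /5733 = -81.68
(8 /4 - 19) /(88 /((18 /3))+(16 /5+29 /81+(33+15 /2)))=-13770 /47567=-0.29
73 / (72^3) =73 / 373248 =0.00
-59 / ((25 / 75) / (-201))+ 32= 35609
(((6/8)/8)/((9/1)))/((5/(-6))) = -1/80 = -0.01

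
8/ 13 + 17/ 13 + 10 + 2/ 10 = 788/ 65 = 12.12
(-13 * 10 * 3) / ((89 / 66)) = -289.21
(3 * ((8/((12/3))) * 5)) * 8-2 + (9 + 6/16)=1979/8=247.38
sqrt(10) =3.16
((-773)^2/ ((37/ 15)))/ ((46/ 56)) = 250962180/ 851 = 294902.68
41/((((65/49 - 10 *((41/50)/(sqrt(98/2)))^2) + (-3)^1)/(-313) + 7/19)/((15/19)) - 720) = -0.06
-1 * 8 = -8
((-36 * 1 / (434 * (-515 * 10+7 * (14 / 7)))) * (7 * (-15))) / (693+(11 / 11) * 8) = -45 / 18601736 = -0.00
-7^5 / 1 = -16807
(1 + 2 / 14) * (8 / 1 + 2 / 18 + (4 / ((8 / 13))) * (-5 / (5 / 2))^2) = 2456 / 63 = 38.98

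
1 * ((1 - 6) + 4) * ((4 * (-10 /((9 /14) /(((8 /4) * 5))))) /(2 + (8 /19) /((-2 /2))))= 10640 /27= 394.07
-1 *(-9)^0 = -1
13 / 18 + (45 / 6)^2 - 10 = 1691 / 36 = 46.97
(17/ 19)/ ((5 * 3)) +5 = 5.06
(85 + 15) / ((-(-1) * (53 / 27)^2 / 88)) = 6415200 / 2809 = 2283.80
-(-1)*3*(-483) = -1449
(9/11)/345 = 3/1265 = 0.00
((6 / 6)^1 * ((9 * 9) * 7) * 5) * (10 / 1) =28350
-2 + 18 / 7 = 4 / 7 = 0.57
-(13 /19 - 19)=348 /19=18.32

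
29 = 29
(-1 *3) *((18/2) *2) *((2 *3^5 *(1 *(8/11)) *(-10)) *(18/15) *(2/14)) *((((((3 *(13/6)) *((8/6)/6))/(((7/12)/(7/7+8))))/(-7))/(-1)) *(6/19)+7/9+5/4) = 7114503456/71687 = 99243.98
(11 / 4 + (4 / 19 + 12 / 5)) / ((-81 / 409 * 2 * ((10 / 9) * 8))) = -277711 / 182400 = -1.52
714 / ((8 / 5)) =1785 / 4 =446.25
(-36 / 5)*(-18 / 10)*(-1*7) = -90.72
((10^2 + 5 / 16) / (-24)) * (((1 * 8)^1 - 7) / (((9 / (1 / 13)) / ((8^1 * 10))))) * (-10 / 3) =9.53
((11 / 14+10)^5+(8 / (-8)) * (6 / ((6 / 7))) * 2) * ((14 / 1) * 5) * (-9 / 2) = -3532283829675 / 76832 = -45974123.15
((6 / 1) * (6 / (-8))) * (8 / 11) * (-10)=360 / 11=32.73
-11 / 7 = -1.57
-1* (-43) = 43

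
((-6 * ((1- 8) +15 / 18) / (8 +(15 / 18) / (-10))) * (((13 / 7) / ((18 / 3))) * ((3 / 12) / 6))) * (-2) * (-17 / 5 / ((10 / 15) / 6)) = 24531 / 6650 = 3.69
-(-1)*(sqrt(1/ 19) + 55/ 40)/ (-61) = -11/ 488 - sqrt(19)/ 1159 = -0.03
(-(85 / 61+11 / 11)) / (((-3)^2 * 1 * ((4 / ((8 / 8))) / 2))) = -73 / 549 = -0.13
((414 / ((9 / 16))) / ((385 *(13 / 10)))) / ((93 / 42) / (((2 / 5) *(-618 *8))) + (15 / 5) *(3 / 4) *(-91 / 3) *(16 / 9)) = -9703424 / 800636551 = -0.01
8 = 8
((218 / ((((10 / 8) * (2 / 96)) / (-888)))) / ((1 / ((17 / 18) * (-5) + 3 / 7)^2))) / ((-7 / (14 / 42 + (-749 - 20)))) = -696822267580928 / 46305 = -15048531855.76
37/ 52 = 0.71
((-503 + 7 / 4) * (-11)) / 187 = 2005 / 68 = 29.49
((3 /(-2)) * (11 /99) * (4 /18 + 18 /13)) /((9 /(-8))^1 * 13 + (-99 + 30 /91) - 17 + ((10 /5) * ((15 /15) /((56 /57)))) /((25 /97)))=131600 /60145767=0.00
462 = 462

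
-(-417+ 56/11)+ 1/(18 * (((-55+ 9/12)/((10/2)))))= 8848933/21483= 411.90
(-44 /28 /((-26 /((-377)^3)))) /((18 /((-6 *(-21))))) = -45339151 /2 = -22669575.50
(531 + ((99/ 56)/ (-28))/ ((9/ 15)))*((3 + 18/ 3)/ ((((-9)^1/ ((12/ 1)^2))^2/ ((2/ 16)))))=7491987/ 49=152897.69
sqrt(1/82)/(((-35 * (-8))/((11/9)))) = 11 * sqrt(82)/206640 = 0.00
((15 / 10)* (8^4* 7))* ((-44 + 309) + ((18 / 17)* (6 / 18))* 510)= 19138560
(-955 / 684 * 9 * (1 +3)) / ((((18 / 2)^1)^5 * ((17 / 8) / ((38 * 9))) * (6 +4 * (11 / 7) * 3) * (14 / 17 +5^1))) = -53480 / 56509893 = -0.00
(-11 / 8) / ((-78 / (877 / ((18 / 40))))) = 48235 / 1404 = 34.36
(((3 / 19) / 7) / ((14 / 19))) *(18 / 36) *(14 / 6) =1 / 28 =0.04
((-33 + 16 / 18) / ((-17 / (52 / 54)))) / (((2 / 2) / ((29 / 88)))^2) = 185861 / 940896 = 0.20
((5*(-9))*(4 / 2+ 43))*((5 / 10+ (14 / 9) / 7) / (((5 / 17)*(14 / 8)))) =-19890 / 7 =-2841.43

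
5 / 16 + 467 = 7477 / 16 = 467.31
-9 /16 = -0.56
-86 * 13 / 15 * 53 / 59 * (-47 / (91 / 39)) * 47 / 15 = 130892086 / 30975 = 4225.73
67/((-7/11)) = -737/7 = -105.29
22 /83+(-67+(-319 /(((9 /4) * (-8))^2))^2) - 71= -1191639469 /8713008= -136.77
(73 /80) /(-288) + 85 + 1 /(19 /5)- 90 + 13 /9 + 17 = 1999751 /145920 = 13.70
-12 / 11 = -1.09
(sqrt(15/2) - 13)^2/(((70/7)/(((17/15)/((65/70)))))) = 42007/1950 - 119 * sqrt(30)/75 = 12.85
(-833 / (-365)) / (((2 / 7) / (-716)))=-2087498 / 365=-5719.17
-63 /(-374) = 63 /374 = 0.17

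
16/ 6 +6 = 26/ 3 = 8.67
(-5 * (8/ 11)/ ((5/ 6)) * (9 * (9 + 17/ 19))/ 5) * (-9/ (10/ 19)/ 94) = 3888/ 275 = 14.14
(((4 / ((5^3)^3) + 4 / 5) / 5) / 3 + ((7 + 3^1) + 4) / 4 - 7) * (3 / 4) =-201953117 / 78125000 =-2.58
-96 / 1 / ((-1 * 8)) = 12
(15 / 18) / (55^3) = 0.00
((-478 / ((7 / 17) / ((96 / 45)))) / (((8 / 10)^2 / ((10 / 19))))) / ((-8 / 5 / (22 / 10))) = 1117325 / 399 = 2800.31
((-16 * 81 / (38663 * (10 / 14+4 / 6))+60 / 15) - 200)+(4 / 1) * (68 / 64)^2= -13742378709 / 71758528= -191.51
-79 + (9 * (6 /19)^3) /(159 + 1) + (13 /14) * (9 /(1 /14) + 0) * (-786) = -12626184137 /137180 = -92041.00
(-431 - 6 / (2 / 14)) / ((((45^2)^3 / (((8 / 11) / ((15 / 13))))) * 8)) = -559 / 124556484375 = -0.00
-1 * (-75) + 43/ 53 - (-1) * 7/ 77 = 44251/ 583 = 75.90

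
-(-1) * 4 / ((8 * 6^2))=1 / 72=0.01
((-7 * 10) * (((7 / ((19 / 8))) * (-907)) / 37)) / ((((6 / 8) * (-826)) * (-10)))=101584 / 124431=0.82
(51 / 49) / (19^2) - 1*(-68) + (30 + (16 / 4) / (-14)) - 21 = 76.72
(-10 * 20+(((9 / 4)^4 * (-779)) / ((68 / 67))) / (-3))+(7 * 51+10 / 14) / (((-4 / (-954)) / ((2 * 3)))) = 63151414829 / 121856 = 518246.25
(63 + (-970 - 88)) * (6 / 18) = -995 / 3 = -331.67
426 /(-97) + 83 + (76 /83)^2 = 53088897 /668233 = 79.45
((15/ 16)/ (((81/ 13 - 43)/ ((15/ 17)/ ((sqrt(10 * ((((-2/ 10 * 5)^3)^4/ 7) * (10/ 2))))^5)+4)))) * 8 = -195/ 239 - 5733 * sqrt(14)/ 16252000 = -0.82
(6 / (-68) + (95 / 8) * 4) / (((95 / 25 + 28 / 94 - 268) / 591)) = -111941310 / 1054289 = -106.18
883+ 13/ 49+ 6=43574/ 49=889.27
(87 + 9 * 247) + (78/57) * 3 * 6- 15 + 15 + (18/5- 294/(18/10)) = 619846/285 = 2174.90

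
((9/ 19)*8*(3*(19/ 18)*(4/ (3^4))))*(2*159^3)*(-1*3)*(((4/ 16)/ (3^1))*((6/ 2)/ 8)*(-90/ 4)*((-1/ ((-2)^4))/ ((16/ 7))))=-140688765/ 512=-274782.74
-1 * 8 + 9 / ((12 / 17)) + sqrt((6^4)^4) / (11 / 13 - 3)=-21834875 / 28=-779816.96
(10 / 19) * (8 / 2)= 40 / 19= 2.11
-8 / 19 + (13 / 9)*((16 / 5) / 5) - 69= -292823 / 4275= -68.50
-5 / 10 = -1 / 2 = -0.50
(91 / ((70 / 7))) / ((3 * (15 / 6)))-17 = -1184 / 75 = -15.79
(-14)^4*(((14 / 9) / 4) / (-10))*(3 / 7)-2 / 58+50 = -256781 / 435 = -590.30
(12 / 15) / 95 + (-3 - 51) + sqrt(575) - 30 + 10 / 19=-39646 / 475 + 5 * sqrt(23)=-59.49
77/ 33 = 7/ 3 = 2.33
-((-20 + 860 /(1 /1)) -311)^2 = -279841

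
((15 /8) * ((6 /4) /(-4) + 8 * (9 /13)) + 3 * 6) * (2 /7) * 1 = 23031 /2912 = 7.91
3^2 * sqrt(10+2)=18 * sqrt(3)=31.18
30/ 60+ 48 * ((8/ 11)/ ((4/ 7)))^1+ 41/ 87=118787/ 1914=62.06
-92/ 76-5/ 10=-65/ 38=-1.71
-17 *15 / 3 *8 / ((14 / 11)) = -3740 / 7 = -534.29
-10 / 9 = -1.11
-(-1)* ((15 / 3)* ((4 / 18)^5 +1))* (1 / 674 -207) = -1035.55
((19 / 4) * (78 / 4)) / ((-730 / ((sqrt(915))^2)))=-135603 / 1168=-116.10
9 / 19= 0.47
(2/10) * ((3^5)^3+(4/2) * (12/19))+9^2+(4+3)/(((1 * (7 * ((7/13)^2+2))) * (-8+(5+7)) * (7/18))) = 164127461159/57190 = 2869862.93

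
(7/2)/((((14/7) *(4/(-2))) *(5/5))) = -7/8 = -0.88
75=75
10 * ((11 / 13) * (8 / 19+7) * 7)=108570 / 247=439.55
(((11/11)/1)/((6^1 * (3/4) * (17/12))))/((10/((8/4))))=8/255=0.03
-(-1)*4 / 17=4 / 17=0.24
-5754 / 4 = -2877 / 2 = -1438.50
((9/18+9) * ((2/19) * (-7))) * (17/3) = -119/3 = -39.67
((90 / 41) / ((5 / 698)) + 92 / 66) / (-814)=-208249 / 550671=-0.38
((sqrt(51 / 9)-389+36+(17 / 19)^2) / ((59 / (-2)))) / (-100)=-63572 / 532475+sqrt(51) / 8850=-0.12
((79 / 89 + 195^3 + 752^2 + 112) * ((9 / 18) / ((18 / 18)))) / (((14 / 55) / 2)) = 2790321985 / 89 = 31351932.42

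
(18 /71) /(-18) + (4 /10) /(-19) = -237 /6745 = -0.04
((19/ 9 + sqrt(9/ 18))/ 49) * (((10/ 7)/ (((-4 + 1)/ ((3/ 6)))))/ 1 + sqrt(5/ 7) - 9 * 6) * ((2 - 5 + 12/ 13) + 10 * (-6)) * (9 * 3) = 5147.02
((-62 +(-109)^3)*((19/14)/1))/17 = -3515247/34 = -103389.62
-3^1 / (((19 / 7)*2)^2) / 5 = -147 / 7220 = -0.02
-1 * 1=-1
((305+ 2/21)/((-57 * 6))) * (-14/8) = 6407/4104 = 1.56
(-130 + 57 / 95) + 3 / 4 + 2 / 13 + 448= 83071 / 260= 319.50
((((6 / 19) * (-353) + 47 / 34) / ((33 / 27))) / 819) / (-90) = 0.00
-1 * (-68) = 68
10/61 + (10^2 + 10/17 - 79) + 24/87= 662449/30073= 22.03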